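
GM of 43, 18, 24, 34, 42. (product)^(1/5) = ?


Product = 43 × 18 × 24 × 34 × 42 = 26526528
GM = 26526528^(1/5) = 30.5307

GM = 30.5307


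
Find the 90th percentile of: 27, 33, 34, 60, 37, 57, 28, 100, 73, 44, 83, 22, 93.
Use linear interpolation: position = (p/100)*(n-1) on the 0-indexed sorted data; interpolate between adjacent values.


Sorted: 22, 27, 28, 33, 34, 37, 44, 57, 60, 73, 83, 93, 100
n = 13
Index = 90/100 * 12 = 10.8000
Lower = data[10] = 83, Upper = data[11] = 93
P90 = 83 + 0.8000*(10) = 91.0000

P90 = 91.0000


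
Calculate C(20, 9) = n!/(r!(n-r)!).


C(20,9) = 20!/(9! × 11!)
= 2432902008176640000/(362880 × 39916800)
= 167960

C(20,9) = 167960


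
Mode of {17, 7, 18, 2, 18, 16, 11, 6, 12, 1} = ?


Frequencies: 1:1, 2:1, 6:1, 7:1, 11:1, 12:1, 16:1, 17:1, 18:2
Max frequency = 2
Mode = 18

Mode = 18


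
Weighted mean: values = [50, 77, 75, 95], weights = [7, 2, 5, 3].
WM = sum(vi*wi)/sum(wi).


Numerator = 50*7 + 77*2 + 75*5 + 95*3 = 1164
Denominator = 7 + 2 + 5 + 3 = 17
WM = 1164/17 = 68.4706

WM = 68.4706


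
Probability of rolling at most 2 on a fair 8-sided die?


Favorable outcomes (roll ≤ 2): 2
Total outcomes = 8
P = 2/8 = 0.2500

P = 0.2500


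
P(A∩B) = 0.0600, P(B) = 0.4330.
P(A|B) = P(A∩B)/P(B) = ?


P(A|B) = 0.0600/0.4330 = 0.1386

P(A|B) = 0.1386


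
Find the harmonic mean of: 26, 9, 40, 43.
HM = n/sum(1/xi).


Sum of reciprocals = 1/26 + 1/9 + 1/40 + 1/43 = 0.197828
HM = 4/0.197828 = 20.2195

HM = 20.2195


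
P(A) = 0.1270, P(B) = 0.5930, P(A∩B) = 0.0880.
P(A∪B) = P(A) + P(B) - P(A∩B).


P(A∪B) = 0.1270 + 0.5930 - 0.0880
= 0.7200 - 0.0880
= 0.6320

P(A∪B) = 0.6320


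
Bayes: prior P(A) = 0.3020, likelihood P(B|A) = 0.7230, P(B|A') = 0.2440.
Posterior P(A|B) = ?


P(B) = P(B|A)*P(A) + P(B|A')*P(A')
= 0.7230*0.3020 + 0.2440*0.6980
= 0.218346 + 0.170312 = 0.388658
P(A|B) = 0.218346/0.388658 = 0.5618

P(A|B) = 0.5618


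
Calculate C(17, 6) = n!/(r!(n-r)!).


C(17,6) = 17!/(6! × 11!)
= 355687428096000/(720 × 39916800)
= 12376

C(17,6) = 12376


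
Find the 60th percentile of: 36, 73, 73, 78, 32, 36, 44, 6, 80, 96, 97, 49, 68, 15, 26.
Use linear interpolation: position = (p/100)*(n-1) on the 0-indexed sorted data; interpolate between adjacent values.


Sorted: 6, 15, 26, 32, 36, 36, 44, 49, 68, 73, 73, 78, 80, 96, 97
n = 15
Index = 60/100 * 14 = 8.4000
Lower = data[8] = 68, Upper = data[9] = 73
P60 = 68 + 0.4000*(5) = 70.0000

P60 = 70.0000


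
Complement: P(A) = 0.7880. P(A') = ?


P(not A) = 1 - 0.7880 = 0.2120

P(not A) = 0.2120


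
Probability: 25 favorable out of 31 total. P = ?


P = 25/31 = 0.8065

P = 0.8065


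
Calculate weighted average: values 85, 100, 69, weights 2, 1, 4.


Numerator = 85*2 + 100*1 + 69*4 = 546
Denominator = 2 + 1 + 4 = 7
WM = 546/7 = 78.0000

WM = 78.0000


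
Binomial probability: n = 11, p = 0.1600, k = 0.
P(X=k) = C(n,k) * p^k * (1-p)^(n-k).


C(11,0) = 1
p^0 = 1.000000
(1-p)^11 = 0.146917
P = 1 * 1.000000 * 0.146917 = 0.1469

P(X=0) = 0.1469


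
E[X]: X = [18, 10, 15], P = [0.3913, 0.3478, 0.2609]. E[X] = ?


E[X] = 18*0.3913 + 10*0.3478 + 15*0.2609
= 7.0434 + 3.4780 + 3.9135
= 14.4349

E[X] = 14.4349


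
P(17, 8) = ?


P(17,8) = 17!/9!
= 355687428096000/362880
= 980179200

P(17,8) = 980179200


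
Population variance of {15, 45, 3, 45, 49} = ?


Mean = 31.4000
Squared deviations: 268.9600, 184.9600, 806.5600, 184.9600, 309.7600
Sum = 1755.2000
Variance = 1755.2000/5 = 351.0400

Variance = 351.0400


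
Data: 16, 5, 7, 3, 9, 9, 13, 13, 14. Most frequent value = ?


Frequencies: 3:1, 5:1, 7:1, 9:2, 13:2, 14:1, 16:1
Max frequency = 2
Mode = 9, 13

Mode = 9, 13


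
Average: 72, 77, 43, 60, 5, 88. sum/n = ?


Sum = 72 + 77 + 43 + 60 + 5 + 88 = 345
n = 6
Mean = 345/6 = 57.5000

Mean = 57.5000


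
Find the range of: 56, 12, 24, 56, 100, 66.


Max = 100, Min = 12
Range = 100 - 12 = 88

Range = 88


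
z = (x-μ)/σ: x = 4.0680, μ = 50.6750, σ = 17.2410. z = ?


z = (4.0680 - 50.6750)/17.2410
= -46.6070/17.2410
= -2.7033

z = -2.7033


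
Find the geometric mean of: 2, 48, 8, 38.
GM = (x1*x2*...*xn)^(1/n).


Product = 2 × 48 × 8 × 38 = 29184
GM = 29184^(1/4) = 13.0703

GM = 13.0703


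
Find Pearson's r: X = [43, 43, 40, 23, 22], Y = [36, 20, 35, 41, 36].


Mean X = 34.2000, Mean Y = 33.6000
SD X = 9.620811, SD Y = 7.116179
Cov = -40.520000
r = -40.520000/(9.620811*7.116179) = -0.5918

r = -0.5918


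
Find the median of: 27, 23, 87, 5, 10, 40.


Sorted: 5, 10, 23, 27, 40, 87
n = 6 (even)
Middle values: 23 and 27
Median = (23+27)/2 = 25.0000

Median = 25.0000


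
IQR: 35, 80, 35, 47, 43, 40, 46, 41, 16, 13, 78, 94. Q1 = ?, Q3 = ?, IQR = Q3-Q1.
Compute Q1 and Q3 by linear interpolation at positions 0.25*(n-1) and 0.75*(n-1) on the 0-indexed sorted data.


Sorted: 13, 16, 35, 35, 40, 41, 43, 46, 47, 78, 80, 94
Q1 (25th %ile) = 35.0000
Q3 (75th %ile) = 54.7500
IQR = 54.7500 - 35.0000 = 19.7500

IQR = 19.7500


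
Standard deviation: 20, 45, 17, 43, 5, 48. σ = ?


Mean = 29.6667
Variance = 268.5556
SD = sqrt(268.5556) = 16.3877

SD = 16.3877


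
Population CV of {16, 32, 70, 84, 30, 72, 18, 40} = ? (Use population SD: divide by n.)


Mean = 45.2500
SD = 24.6564
CV = (24.6564/45.2500)*100 = 54.4893%

CV = 54.4893%


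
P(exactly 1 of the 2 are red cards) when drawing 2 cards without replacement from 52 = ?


Hypergeometric: P(X=1) = C(26,1)·C(26,1) / C(52,2)
= 26 × 26 / 1326
= 676/1326 = 0.5098

P = 0.5098


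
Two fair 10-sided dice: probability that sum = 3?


Total outcomes = 10×10 = 100
Favorable (sum = 3): 2
P = 2/100 = 0.0200

P = 0.0200


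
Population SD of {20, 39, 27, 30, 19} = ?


Mean = 27.0000
Variance = 53.2000
SD = sqrt(53.2000) = 7.2938

SD = 7.2938


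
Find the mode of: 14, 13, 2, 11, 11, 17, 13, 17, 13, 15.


Frequencies: 2:1, 11:2, 13:3, 14:1, 15:1, 17:2
Max frequency = 3
Mode = 13

Mode = 13


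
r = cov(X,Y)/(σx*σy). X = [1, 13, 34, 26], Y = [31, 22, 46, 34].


Mean X = 18.5000, Mean Y = 33.2500
SD X = 12.579746, SD Y = 8.584142
Cov = 76.125000
r = 76.125000/(12.579746*8.584142) = 0.7050

r = 0.7050


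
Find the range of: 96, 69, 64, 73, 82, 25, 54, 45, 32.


Max = 96, Min = 25
Range = 96 - 25 = 71

Range = 71


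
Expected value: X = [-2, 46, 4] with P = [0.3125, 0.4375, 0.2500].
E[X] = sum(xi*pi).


E[X] = -2*0.3125 + 46*0.4375 + 4*0.2500
= -0.6250 + 20.1250 + 1.0000
= 20.5000

E[X] = 20.5000


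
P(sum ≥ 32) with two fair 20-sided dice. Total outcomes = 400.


Total outcomes = 20×20 = 400
Favorable (sum ≥ 32): 45
P = 45/400 = 0.1125

P = 0.1125


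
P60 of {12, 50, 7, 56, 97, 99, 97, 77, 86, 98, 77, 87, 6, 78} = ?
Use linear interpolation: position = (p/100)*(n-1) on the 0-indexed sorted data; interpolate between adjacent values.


Sorted: 6, 7, 12, 50, 56, 77, 77, 78, 86, 87, 97, 97, 98, 99
n = 14
Index = 60/100 * 13 = 7.8000
Lower = data[7] = 78, Upper = data[8] = 86
P60 = 78 + 0.8000*(8) = 84.4000

P60 = 84.4000


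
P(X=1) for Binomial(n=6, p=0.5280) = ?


C(6,1) = 6
p^1 = 0.528000
(1-p)^5 = 0.023427
P = 6 * 0.528000 * 0.023427 = 0.0742

P(X=1) = 0.0742


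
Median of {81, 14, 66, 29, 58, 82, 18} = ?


Sorted: 14, 18, 29, 58, 66, 81, 82
n = 7 (odd)
Middle value = 58

Median = 58


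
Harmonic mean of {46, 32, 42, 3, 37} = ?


Sum of reciprocals = 1/46 + 1/32 + 1/42 + 1/3 + 1/37 = 0.437159
HM = 5/0.437159 = 11.4375

HM = 11.4375


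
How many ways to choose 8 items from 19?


C(19,8) = 19!/(8! × 11!)
= 121645100408832000/(40320 × 39916800)
= 75582

C(19,8) = 75582


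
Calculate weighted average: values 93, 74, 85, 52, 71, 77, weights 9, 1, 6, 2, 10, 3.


Numerator = 93*9 + 74*1 + 85*6 + 52*2 + 71*10 + 77*3 = 2466
Denominator = 9 + 1 + 6 + 2 + 10 + 3 = 31
WM = 2466/31 = 79.5484

WM = 79.5484


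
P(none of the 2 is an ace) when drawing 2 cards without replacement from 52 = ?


P(no aces) = (48/52) × (47/51)
= 0.8507

P = 0.8507


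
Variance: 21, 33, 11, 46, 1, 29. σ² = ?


Mean = 23.5000
Squared deviations: 6.2500, 90.2500, 156.2500, 506.2500, 506.2500, 30.2500
Sum = 1295.5000
Variance = 1295.5000/6 = 215.9167

Variance = 215.9167


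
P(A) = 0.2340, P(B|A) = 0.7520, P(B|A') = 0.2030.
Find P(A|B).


P(B) = P(B|A)*P(A) + P(B|A')*P(A')
= 0.7520*0.2340 + 0.2030*0.7660
= 0.175968 + 0.155498 = 0.331466
P(A|B) = 0.175968/0.331466 = 0.5309

P(A|B) = 0.5309


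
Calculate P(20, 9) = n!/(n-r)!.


P(20,9) = 20!/11!
= 2432902008176640000/39916800
= 60949324800

P(20,9) = 60949324800


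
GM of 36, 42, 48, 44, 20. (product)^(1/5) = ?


Product = 36 × 42 × 48 × 44 × 20 = 63866880
GM = 63866880^(1/5) = 36.3961

GM = 36.3961


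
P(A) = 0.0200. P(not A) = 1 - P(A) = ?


P(not A) = 1 - 0.0200 = 0.9800

P(not A) = 0.9800


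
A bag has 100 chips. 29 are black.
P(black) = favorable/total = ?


P = 29/100 = 0.2900

P = 0.2900


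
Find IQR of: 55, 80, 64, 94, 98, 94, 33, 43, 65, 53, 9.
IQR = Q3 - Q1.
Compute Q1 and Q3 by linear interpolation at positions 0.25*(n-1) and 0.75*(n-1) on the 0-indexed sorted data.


Sorted: 9, 33, 43, 53, 55, 64, 65, 80, 94, 94, 98
Q1 (25th %ile) = 48.0000
Q3 (75th %ile) = 87.0000
IQR = 87.0000 - 48.0000 = 39.0000

IQR = 39.0000


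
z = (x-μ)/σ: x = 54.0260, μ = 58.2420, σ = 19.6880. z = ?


z = (54.0260 - 58.2420)/19.6880
= -4.2160/19.6880
= -0.2141

z = -0.2141


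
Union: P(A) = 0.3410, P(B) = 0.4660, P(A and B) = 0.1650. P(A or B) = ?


P(A∪B) = 0.3410 + 0.4660 - 0.1650
= 0.8070 - 0.1650
= 0.6420

P(A∪B) = 0.6420


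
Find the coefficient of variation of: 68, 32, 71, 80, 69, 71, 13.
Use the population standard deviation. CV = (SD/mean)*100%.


Mean = 57.7143
SD = 23.1252
CV = (23.1252/57.7143)*100 = 40.0684%

CV = 40.0684%


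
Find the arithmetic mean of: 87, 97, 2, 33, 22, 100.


Sum = 87 + 97 + 2 + 33 + 22 + 100 = 341
n = 6
Mean = 341/6 = 56.8333

Mean = 56.8333


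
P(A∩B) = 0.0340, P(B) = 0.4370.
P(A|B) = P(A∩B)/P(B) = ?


P(A|B) = 0.0340/0.4370 = 0.0778

P(A|B) = 0.0778


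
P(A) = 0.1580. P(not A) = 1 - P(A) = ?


P(not A) = 1 - 0.1580 = 0.8420

P(not A) = 0.8420


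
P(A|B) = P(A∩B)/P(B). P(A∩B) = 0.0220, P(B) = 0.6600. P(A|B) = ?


P(A|B) = 0.0220/0.6600 = 0.0333

P(A|B) = 0.0333


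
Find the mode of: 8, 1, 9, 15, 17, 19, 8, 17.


Frequencies: 1:1, 8:2, 9:1, 15:1, 17:2, 19:1
Max frequency = 2
Mode = 8, 17

Mode = 8, 17


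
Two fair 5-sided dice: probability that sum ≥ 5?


Total outcomes = 5×5 = 25
Favorable (sum ≥ 5): 19
P = 19/25 = 0.7600

P = 0.7600


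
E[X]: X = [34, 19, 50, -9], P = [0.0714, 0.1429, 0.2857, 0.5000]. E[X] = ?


E[X] = 34*0.0714 + 19*0.1429 + 50*0.2857 - 9*0.5000
= 2.4276 + 2.7151 + 14.2850 - 4.5000
= 14.9277

E[X] = 14.9277


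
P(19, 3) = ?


P(19,3) = 19!/16!
= 121645100408832000/20922789888000
= 5814

P(19,3) = 5814


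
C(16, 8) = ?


C(16,8) = 16!/(8! × 8!)
= 20922789888000/(40320 × 40320)
= 12870

C(16,8) = 12870


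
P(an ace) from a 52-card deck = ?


4 aces in 52 cards
P = 4/52 = 0.0769

P = 0.0769


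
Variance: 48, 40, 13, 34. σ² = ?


Mean = 33.7500
Squared deviations: 203.0625, 39.0625, 430.5625, 0.0625
Sum = 672.7500
Variance = 672.7500/4 = 168.1875

Variance = 168.1875


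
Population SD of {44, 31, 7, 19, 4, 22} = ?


Mean = 21.1667
Variance = 186.4722
SD = sqrt(186.4722) = 13.6555

SD = 13.6555


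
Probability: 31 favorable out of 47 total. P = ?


P = 31/47 = 0.6596

P = 0.6596


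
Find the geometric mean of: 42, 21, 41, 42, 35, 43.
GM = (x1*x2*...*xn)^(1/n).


Product = 42 × 21 × 41 × 42 × 35 × 43 = 2285800020
GM = 2285800020^(1/6) = 36.2944

GM = 36.2944


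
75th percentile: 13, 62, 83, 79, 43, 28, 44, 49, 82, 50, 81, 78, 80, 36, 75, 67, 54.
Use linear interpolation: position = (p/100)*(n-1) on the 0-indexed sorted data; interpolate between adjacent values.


Sorted: 13, 28, 36, 43, 44, 49, 50, 54, 62, 67, 75, 78, 79, 80, 81, 82, 83
n = 17
Index = 75/100 * 16 = 12.0000
Lower = data[12] = 79, Upper = data[13] = 80
P75 = 79 + 0*(1) = 79.0000

P75 = 79.0000


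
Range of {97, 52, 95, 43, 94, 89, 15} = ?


Max = 97, Min = 15
Range = 97 - 15 = 82

Range = 82


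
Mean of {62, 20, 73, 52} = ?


Sum = 62 + 20 + 73 + 52 = 207
n = 4
Mean = 207/4 = 51.7500

Mean = 51.7500


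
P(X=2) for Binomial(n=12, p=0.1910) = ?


C(12,2) = 66
p^2 = 0.036481
(1-p)^10 = 0.120084
P = 66 * 0.036481 * 0.120084 = 0.2891

P(X=2) = 0.2891


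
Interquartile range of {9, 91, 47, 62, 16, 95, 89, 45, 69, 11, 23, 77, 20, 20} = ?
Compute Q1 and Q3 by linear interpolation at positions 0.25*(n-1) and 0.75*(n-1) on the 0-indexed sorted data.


Sorted: 9, 11, 16, 20, 20, 23, 45, 47, 62, 69, 77, 89, 91, 95
Q1 (25th %ile) = 20.0000
Q3 (75th %ile) = 75.0000
IQR = 75.0000 - 20.0000 = 55.0000

IQR = 55.0000


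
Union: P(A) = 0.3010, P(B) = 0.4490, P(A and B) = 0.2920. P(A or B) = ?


P(A∪B) = 0.3010 + 0.4490 - 0.2920
= 0.7500 - 0.2920
= 0.4580

P(A∪B) = 0.4580


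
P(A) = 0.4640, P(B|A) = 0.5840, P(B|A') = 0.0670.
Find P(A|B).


P(B) = P(B|A)*P(A) + P(B|A')*P(A')
= 0.5840*0.4640 + 0.0670*0.5360
= 0.270976 + 0.035912 = 0.306888
P(A|B) = 0.270976/0.306888 = 0.8830

P(A|B) = 0.8830


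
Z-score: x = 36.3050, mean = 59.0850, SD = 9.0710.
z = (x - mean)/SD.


z = (36.3050 - 59.0850)/9.0710
= -22.7800/9.0710
= -2.5113

z = -2.5113


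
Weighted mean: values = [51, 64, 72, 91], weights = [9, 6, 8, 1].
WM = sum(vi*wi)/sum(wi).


Numerator = 51*9 + 64*6 + 72*8 + 91*1 = 1510
Denominator = 9 + 6 + 8 + 1 = 24
WM = 1510/24 = 62.9167

WM = 62.9167


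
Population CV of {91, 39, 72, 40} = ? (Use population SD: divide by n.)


Mean = 60.5000
SD = 22.0511
CV = (22.0511/60.5000)*100 = 36.4481%

CV = 36.4481%


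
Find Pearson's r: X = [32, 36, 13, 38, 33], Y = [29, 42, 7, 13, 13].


Mean X = 30.4000, Mean Y = 20.8000
SD X = 8.957678, SD Y = 12.874782
Cov = 58.480000
r = 58.480000/(8.957678*12.874782) = 0.5071

r = 0.5071


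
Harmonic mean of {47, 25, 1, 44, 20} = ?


Sum of reciprocals = 1/47 + 1/25 + 1/1 + 1/44 + 1/20 = 1.134004
HM = 5/1.134004 = 4.4092

HM = 4.4092


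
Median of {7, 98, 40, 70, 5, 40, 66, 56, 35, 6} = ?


Sorted: 5, 6, 7, 35, 40, 40, 56, 66, 70, 98
n = 10 (even)
Middle values: 40 and 40
Median = (40+40)/2 = 40.0000

Median = 40.0000


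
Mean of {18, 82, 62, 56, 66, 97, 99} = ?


Sum = 18 + 82 + 62 + 56 + 66 + 97 + 99 = 480
n = 7
Mean = 480/7 = 68.5714

Mean = 68.5714


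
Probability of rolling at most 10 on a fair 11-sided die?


Favorable outcomes (roll ≤ 10): 10
Total outcomes = 11
P = 10/11 = 0.9091

P = 0.9091


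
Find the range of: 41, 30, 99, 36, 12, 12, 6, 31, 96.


Max = 99, Min = 6
Range = 99 - 6 = 93

Range = 93


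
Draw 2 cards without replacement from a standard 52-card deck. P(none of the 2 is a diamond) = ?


P(no diamonds) = (39/52) × (38/51)
= 0.5588

P = 0.5588


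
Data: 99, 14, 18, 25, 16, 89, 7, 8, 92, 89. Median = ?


Sorted: 7, 8, 14, 16, 18, 25, 89, 89, 92, 99
n = 10 (even)
Middle values: 18 and 25
Median = (18+25)/2 = 21.5000

Median = 21.5000


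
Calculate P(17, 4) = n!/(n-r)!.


P(17,4) = 17!/13!
= 355687428096000/6227020800
= 57120

P(17,4) = 57120


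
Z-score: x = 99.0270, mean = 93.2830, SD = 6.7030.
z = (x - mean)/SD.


z = (99.0270 - 93.2830)/6.7030
= 5.7440/6.7030
= 0.8569

z = 0.8569


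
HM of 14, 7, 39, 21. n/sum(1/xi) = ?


Sum of reciprocals = 1/14 + 1/7 + 1/39 + 1/21 = 0.287546
HM = 4/0.287546 = 13.9108

HM = 13.9108


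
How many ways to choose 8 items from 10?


C(10,8) = 10!/(8! × 2!)
= 3628800/(40320 × 2)
= 45

C(10,8) = 45


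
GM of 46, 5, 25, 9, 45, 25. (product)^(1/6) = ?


Product = 46 × 5 × 25 × 9 × 45 × 25 = 58218750
GM = 58218750^(1/6) = 19.6869

GM = 19.6869


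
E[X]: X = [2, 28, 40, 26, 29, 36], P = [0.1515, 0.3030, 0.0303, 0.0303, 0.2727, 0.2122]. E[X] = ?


E[X] = 2*0.1515 + 28*0.3030 + 40*0.0303 + 26*0.0303 + 29*0.2727 + 36*0.2122
= 0.3030 + 8.4840 + 1.2120 + 0.7878 + 7.9083 + 7.6392
= 26.3343

E[X] = 26.3343


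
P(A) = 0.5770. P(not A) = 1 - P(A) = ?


P(not A) = 1 - 0.5770 = 0.4230

P(not A) = 0.4230


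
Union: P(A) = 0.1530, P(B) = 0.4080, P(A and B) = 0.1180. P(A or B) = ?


P(A∪B) = 0.1530 + 0.4080 - 0.1180
= 0.5610 - 0.1180
= 0.4430

P(A∪B) = 0.4430


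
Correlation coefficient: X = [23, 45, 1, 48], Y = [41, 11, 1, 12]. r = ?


Mean X = 29.2500, Mean Y = 16.2500
SD X = 18.952243, SD Y = 14.922718
Cov = 28.437500
r = 28.437500/(18.952243*14.922718) = 0.1006

r = 0.1006


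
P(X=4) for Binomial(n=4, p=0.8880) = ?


C(4,4) = 1
p^4 = 0.621802
(1-p)^0 = 1.000000
P = 1 * 0.621802 * 1.000000 = 0.6218

P(X=4) = 0.6218


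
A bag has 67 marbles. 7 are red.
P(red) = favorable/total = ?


P = 7/67 = 0.1045

P = 0.1045


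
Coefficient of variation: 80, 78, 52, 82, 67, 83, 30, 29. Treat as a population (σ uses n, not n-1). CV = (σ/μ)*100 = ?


Mean = 62.6250
SD = 21.3772
CV = (21.3772/62.6250)*100 = 34.1352%

CV = 34.1352%


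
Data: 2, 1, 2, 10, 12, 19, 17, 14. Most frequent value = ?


Frequencies: 1:1, 2:2, 10:1, 12:1, 14:1, 17:1, 19:1
Max frequency = 2
Mode = 2

Mode = 2


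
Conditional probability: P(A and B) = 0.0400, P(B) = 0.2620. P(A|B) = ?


P(A|B) = 0.0400/0.2620 = 0.1527

P(A|B) = 0.1527


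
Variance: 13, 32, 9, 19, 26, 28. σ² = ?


Mean = 21.1667
Squared deviations: 66.6944, 117.3611, 148.0278, 4.6944, 23.3611, 46.6944
Sum = 406.8333
Variance = 406.8333/6 = 67.8056

Variance = 67.8056


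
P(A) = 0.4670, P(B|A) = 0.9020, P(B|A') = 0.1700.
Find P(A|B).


P(B) = P(B|A)*P(A) + P(B|A')*P(A')
= 0.9020*0.4670 + 0.1700*0.5330
= 0.421234 + 0.090610 = 0.511844
P(A|B) = 0.421234/0.511844 = 0.8230

P(A|B) = 0.8230


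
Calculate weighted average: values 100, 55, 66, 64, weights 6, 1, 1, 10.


Numerator = 100*6 + 55*1 + 66*1 + 64*10 = 1361
Denominator = 6 + 1 + 1 + 10 = 18
WM = 1361/18 = 75.6111

WM = 75.6111


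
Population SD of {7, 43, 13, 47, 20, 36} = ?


Mean = 27.6667
Variance = 229.8889
SD = sqrt(229.8889) = 15.1621

SD = 15.1621


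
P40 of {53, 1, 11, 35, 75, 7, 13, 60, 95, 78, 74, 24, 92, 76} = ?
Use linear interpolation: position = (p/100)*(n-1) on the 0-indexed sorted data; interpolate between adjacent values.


Sorted: 1, 7, 11, 13, 24, 35, 53, 60, 74, 75, 76, 78, 92, 95
n = 14
Index = 40/100 * 13 = 5.2000
Lower = data[5] = 35, Upper = data[6] = 53
P40 = 35 + 0.2000*(18) = 38.6000

P40 = 38.6000


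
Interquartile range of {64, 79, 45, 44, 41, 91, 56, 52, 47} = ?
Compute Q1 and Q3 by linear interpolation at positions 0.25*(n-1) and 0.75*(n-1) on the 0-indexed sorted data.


Sorted: 41, 44, 45, 47, 52, 56, 64, 79, 91
Q1 (25th %ile) = 45.0000
Q3 (75th %ile) = 64.0000
IQR = 64.0000 - 45.0000 = 19.0000

IQR = 19.0000


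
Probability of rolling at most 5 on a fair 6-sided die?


Favorable outcomes (roll ≤ 5): 5
Total outcomes = 6
P = 5/6 = 0.8333

P = 0.8333


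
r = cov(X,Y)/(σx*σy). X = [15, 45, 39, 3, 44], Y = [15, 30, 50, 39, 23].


Mean X = 29.2000, Mean Y = 31.4000
SD X = 17.045821, SD Y = 12.208194
Cov = 13.920000
r = 13.920000/(17.045821*12.208194) = 0.0669

r = 0.0669


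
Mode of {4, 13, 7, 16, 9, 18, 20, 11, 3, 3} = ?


Frequencies: 3:2, 4:1, 7:1, 9:1, 11:1, 13:1, 16:1, 18:1, 20:1
Max frequency = 2
Mode = 3

Mode = 3


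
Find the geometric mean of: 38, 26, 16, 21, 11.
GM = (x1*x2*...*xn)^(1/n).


Product = 38 × 26 × 16 × 21 × 11 = 3651648
GM = 3651648^(1/5) = 20.5351

GM = 20.5351


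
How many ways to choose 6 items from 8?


C(8,6) = 8!/(6! × 2!)
= 40320/(720 × 2)
= 28

C(8,6) = 28


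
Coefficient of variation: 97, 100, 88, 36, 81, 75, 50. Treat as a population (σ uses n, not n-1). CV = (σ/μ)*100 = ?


Mean = 75.2857
SD = 22.2307
CV = (22.2307/75.2857)*100 = 29.5284%

CV = 29.5284%


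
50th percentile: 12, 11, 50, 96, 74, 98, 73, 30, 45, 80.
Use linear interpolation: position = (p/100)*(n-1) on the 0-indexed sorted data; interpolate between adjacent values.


Sorted: 11, 12, 30, 45, 50, 73, 74, 80, 96, 98
n = 10
Index = 50/100 * 9 = 4.5000
Lower = data[4] = 50, Upper = data[5] = 73
P50 = 50 + 0.5000*(23) = 61.5000

P50 = 61.5000


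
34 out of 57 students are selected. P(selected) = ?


P = 34/57 = 0.5965

P = 0.5965


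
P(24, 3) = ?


P(24,3) = 24!/21!
= 620448401733239439360000/51090942171709440000
= 12144

P(24,3) = 12144


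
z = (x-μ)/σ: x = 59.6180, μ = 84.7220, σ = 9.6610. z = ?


z = (59.6180 - 84.7220)/9.6610
= -25.1040/9.6610
= -2.5985

z = -2.5985


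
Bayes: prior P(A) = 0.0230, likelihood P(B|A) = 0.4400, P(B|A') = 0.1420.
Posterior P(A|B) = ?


P(B) = P(B|A)*P(A) + P(B|A')*P(A')
= 0.4400*0.0230 + 0.1420*0.9770
= 0.010120 + 0.138734 = 0.148854
P(A|B) = 0.010120/0.148854 = 0.0680

P(A|B) = 0.0680


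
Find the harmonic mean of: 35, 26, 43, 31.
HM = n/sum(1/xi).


Sum of reciprocals = 1/35 + 1/26 + 1/43 + 1/31 = 0.122547
HM = 4/0.122547 = 32.6406

HM = 32.6406


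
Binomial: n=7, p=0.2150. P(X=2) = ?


C(7,2) = 21
p^2 = 0.046225
(1-p)^5 = 0.298091
P = 21 * 0.046225 * 0.298091 = 0.2894

P(X=2) = 0.2894


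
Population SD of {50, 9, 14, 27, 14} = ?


Mean = 22.8000
Variance = 220.5600
SD = sqrt(220.5600) = 14.8513

SD = 14.8513


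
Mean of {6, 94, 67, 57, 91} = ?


Sum = 6 + 94 + 67 + 57 + 91 = 315
n = 5
Mean = 315/5 = 63.0000

Mean = 63.0000


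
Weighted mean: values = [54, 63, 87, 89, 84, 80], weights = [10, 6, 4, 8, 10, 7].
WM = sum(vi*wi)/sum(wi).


Numerator = 54*10 + 63*6 + 87*4 + 89*8 + 84*10 + 80*7 = 3378
Denominator = 10 + 6 + 4 + 8 + 10 + 7 = 45
WM = 3378/45 = 75.0667

WM = 75.0667


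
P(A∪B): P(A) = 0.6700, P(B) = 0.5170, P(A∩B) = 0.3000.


P(A∪B) = 0.6700 + 0.5170 - 0.3000
= 1.1870 - 0.3000
= 0.8870

P(A∪B) = 0.8870


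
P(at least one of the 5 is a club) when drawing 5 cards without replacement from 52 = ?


P(at least one) = 1 - P(none)
P(none) = (39/52) × (38/51) × (37/50) × (36/49) × (35/48) = 0.221534
P(at least one) = 1 - 0.221534 = 0.7785

P = 0.7785


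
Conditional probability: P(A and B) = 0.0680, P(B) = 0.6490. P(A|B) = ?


P(A|B) = 0.0680/0.6490 = 0.1048

P(A|B) = 0.1048


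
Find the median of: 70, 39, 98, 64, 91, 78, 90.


Sorted: 39, 64, 70, 78, 90, 91, 98
n = 7 (odd)
Middle value = 78

Median = 78


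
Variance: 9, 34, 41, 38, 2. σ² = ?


Mean = 24.8000
Squared deviations: 249.6400, 84.6400, 262.4400, 174.2400, 519.8400
Sum = 1290.8000
Variance = 1290.8000/5 = 258.1600

Variance = 258.1600


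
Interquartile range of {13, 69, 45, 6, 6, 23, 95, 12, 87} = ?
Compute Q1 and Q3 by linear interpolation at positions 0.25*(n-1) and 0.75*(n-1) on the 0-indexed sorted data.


Sorted: 6, 6, 12, 13, 23, 45, 69, 87, 95
Q1 (25th %ile) = 12.0000
Q3 (75th %ile) = 69.0000
IQR = 69.0000 - 12.0000 = 57.0000

IQR = 57.0000


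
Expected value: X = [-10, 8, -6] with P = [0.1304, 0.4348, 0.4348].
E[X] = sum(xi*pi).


E[X] = -10*0.1304 + 8*0.4348 - 6*0.4348
= -1.3040 + 3.4784 - 2.6088
= -0.4344

E[X] = -0.4344


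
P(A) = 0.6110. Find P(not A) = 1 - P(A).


P(not A) = 1 - 0.6110 = 0.3890

P(not A) = 0.3890


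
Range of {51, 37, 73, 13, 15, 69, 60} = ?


Max = 73, Min = 13
Range = 73 - 13 = 60

Range = 60


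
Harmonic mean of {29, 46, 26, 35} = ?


Sum of reciprocals = 1/29 + 1/46 + 1/26 + 1/35 = 0.123255
HM = 4/0.123255 = 32.4531

HM = 32.4531


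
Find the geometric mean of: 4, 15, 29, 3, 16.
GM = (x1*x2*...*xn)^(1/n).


Product = 4 × 15 × 29 × 3 × 16 = 83520
GM = 83520^(1/5) = 9.6462

GM = 9.6462


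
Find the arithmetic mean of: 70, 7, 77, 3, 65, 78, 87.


Sum = 70 + 7 + 77 + 3 + 65 + 78 + 87 = 387
n = 7
Mean = 387/7 = 55.2857

Mean = 55.2857


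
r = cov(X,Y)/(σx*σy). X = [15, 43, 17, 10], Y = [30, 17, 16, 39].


Mean X = 21.2500, Mean Y = 25.5000
SD X = 12.813567, SD Y = 9.552487
Cov = -81.125000
r = -81.125000/(12.813567*9.552487) = -0.6628

r = -0.6628


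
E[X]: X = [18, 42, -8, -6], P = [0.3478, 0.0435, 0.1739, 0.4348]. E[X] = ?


E[X] = 18*0.3478 + 42*0.0435 - 8*0.1739 - 6*0.4348
= 6.2604 + 1.8270 - 1.3912 - 2.6088
= 4.0874

E[X] = 4.0874


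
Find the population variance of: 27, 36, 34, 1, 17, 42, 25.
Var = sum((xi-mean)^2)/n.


Mean = 26.0000
Squared deviations: 1.0000, 100.0000, 64.0000, 625.0000, 81.0000, 256.0000, 1.0000
Sum = 1128.0000
Variance = 1128.0000/7 = 161.1429

Variance = 161.1429


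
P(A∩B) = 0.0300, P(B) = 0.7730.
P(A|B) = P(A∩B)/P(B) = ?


P(A|B) = 0.0300/0.7730 = 0.0388

P(A|B) = 0.0388


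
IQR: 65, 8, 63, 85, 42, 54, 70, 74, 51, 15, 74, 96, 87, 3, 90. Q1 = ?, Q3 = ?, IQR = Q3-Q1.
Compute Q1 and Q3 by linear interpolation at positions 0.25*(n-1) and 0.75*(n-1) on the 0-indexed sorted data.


Sorted: 3, 8, 15, 42, 51, 54, 63, 65, 70, 74, 74, 85, 87, 90, 96
Q1 (25th %ile) = 46.5000
Q3 (75th %ile) = 79.5000
IQR = 79.5000 - 46.5000 = 33.0000

IQR = 33.0000


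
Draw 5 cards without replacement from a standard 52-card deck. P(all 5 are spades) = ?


P(all spades) = (13/52) × (12/51) × (11/50) × (10/49) × (9/48)
= 0.0005

P = 0.0005


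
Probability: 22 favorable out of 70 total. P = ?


P = 22/70 = 0.3143

P = 0.3143


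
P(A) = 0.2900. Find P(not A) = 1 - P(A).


P(not A) = 1 - 0.2900 = 0.7100

P(not A) = 0.7100


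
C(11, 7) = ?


C(11,7) = 11!/(7! × 4!)
= 39916800/(5040 × 24)
= 330

C(11,7) = 330


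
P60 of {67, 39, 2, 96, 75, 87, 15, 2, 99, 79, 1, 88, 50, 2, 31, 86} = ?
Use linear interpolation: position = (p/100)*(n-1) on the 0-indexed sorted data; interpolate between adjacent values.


Sorted: 1, 2, 2, 2, 15, 31, 39, 50, 67, 75, 79, 86, 87, 88, 96, 99
n = 16
Index = 60/100 * 15 = 9.0000
Lower = data[9] = 75, Upper = data[10] = 79
P60 = 75 + 0*(4) = 75.0000

P60 = 75.0000


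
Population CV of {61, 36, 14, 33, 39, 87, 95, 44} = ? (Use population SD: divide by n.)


Mean = 51.1250
SD = 26.0837
CV = (26.0837/51.1250)*100 = 51.0195%

CV = 51.0195%


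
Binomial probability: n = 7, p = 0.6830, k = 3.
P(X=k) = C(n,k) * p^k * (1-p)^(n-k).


C(7,3) = 35
p^3 = 0.318612
(1-p)^4 = 0.010098
P = 35 * 0.318612 * 0.010098 = 0.1126

P(X=3) = 0.1126


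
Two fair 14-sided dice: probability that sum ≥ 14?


Total outcomes = 14×14 = 196
Favorable (sum ≥ 14): 118
P = 118/196 = 0.6020

P = 0.6020


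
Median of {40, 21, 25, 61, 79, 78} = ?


Sorted: 21, 25, 40, 61, 78, 79
n = 6 (even)
Middle values: 40 and 61
Median = (40+61)/2 = 50.5000

Median = 50.5000


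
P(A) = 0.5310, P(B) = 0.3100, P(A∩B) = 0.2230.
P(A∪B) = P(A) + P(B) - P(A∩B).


P(A∪B) = 0.5310 + 0.3100 - 0.2230
= 0.8410 - 0.2230
= 0.6180

P(A∪B) = 0.6180


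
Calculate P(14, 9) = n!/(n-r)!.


P(14,9) = 14!/5!
= 87178291200/120
= 726485760

P(14,9) = 726485760


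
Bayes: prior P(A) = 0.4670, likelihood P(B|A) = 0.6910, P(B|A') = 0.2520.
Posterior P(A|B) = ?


P(B) = P(B|A)*P(A) + P(B|A')*P(A')
= 0.6910*0.4670 + 0.2520*0.5330
= 0.322697 + 0.134316 = 0.457013
P(A|B) = 0.322697/0.457013 = 0.7061

P(A|B) = 0.7061


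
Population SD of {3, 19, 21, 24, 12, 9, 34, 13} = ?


Mean = 16.8750
Variance = 82.3594
SD = sqrt(82.3594) = 9.0752

SD = 9.0752


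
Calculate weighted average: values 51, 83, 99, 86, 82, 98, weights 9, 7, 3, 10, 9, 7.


Numerator = 51*9 + 83*7 + 99*3 + 86*10 + 82*9 + 98*7 = 3621
Denominator = 9 + 7 + 3 + 10 + 9 + 7 = 45
WM = 3621/45 = 80.4667

WM = 80.4667


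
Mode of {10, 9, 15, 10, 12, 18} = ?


Frequencies: 9:1, 10:2, 12:1, 15:1, 18:1
Max frequency = 2
Mode = 10

Mode = 10


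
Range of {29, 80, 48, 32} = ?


Max = 80, Min = 29
Range = 80 - 29 = 51

Range = 51


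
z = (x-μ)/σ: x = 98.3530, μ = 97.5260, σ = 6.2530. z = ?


z = (98.3530 - 97.5260)/6.2530
= 0.8270/6.2530
= 0.1323

z = 0.1323


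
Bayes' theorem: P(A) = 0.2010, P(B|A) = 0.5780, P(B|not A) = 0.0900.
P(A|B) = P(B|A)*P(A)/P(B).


P(B) = P(B|A)*P(A) + P(B|A')*P(A')
= 0.5780*0.2010 + 0.0900*0.7990
= 0.116178 + 0.071910 = 0.188088
P(A|B) = 0.116178/0.188088 = 0.6177

P(A|B) = 0.6177


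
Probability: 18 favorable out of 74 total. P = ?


P = 18/74 = 0.2432

P = 0.2432


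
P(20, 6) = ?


P(20,6) = 20!/14!
= 2432902008176640000/87178291200
= 27907200

P(20,6) = 27907200


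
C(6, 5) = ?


C(6,5) = 6!/(5! × 1!)
= 720/(120 × 1)
= 6

C(6,5) = 6


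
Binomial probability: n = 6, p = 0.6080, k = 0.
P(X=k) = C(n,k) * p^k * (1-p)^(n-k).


C(6,0) = 1
p^0 = 1.000000
(1-p)^6 = 0.003628
P = 1 * 1.000000 * 0.003628 = 0.0036

P(X=0) = 0.0036


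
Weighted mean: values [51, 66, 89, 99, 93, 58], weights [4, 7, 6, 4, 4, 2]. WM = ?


Numerator = 51*4 + 66*7 + 89*6 + 99*4 + 93*4 + 58*2 = 2084
Denominator = 4 + 7 + 6 + 4 + 4 + 2 = 27
WM = 2084/27 = 77.1852

WM = 77.1852


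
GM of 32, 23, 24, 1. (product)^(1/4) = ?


Product = 32 × 23 × 24 × 1 = 17664
GM = 17664^(1/4) = 11.5285

GM = 11.5285


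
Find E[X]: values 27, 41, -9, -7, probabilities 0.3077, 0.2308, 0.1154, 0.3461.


E[X] = 27*0.3077 + 41*0.2308 - 9*0.1154 - 7*0.3461
= 8.3079 + 9.4628 - 1.0386 - 2.4227
= 14.3094

E[X] = 14.3094


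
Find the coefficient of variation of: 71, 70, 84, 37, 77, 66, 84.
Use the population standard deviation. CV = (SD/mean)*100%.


Mean = 69.8571
SD = 14.8654
CV = (14.8654/69.8571)*100 = 21.2797%

CV = 21.2797%


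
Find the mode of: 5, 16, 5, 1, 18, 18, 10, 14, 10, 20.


Frequencies: 1:1, 5:2, 10:2, 14:1, 16:1, 18:2, 20:1
Max frequency = 2
Mode = 5, 10, 18

Mode = 5, 10, 18


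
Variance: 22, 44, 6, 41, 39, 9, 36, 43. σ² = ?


Mean = 30.0000
Squared deviations: 64.0000, 196.0000, 576.0000, 121.0000, 81.0000, 441.0000, 36.0000, 169.0000
Sum = 1684.0000
Variance = 1684.0000/8 = 210.5000

Variance = 210.5000


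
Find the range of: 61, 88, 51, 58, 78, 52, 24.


Max = 88, Min = 24
Range = 88 - 24 = 64

Range = 64


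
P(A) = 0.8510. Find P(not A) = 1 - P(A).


P(not A) = 1 - 0.8510 = 0.1490

P(not A) = 0.1490


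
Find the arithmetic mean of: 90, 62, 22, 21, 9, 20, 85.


Sum = 90 + 62 + 22 + 21 + 9 + 20 + 85 = 309
n = 7
Mean = 309/7 = 44.1429

Mean = 44.1429


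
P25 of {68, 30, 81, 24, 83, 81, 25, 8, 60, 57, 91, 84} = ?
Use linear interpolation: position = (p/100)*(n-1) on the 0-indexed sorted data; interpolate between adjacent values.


Sorted: 8, 24, 25, 30, 57, 60, 68, 81, 81, 83, 84, 91
n = 12
Index = 25/100 * 11 = 2.7500
Lower = data[2] = 25, Upper = data[3] = 30
P25 = 25 + 0.7500*(5) = 28.7500

P25 = 28.7500


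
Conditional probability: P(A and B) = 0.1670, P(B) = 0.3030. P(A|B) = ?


P(A|B) = 0.1670/0.3030 = 0.5512

P(A|B) = 0.5512


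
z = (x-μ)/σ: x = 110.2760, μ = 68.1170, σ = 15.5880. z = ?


z = (110.2760 - 68.1170)/15.5880
= 42.1590/15.5880
= 2.7046

z = 2.7046


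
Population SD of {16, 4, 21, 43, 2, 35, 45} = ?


Mean = 23.7143
Variance = 268.4898
SD = sqrt(268.4898) = 16.3857

SD = 16.3857


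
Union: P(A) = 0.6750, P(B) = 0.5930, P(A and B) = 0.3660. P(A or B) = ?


P(A∪B) = 0.6750 + 0.5930 - 0.3660
= 1.2680 - 0.3660
= 0.9020

P(A∪B) = 0.9020


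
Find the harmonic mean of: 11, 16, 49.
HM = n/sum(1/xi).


Sum of reciprocals = 1/11 + 1/16 + 1/49 = 0.173817
HM = 3/0.173817 = 17.2595

HM = 17.2595


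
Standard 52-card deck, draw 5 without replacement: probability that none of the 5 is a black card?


P(no black cards) = (26/52) × (25/51) × (24/50) × (23/49) × (22/48)
= 0.0253

P = 0.0253


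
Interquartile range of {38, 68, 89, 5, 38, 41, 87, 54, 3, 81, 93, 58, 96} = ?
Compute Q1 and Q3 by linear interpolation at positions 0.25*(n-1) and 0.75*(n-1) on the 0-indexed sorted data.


Sorted: 3, 5, 38, 38, 41, 54, 58, 68, 81, 87, 89, 93, 96
Q1 (25th %ile) = 38.0000
Q3 (75th %ile) = 87.0000
IQR = 87.0000 - 38.0000 = 49.0000

IQR = 49.0000


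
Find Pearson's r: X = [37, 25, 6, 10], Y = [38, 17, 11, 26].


Mean X = 19.5000, Mean Y = 23.0000
SD X = 12.338963, SD Y = 10.173495
Cov = 90.750000
r = 90.750000/(12.338963*10.173495) = 0.7229

r = 0.7229


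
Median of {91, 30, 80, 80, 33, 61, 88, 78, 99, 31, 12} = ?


Sorted: 12, 30, 31, 33, 61, 78, 80, 80, 88, 91, 99
n = 11 (odd)
Middle value = 78

Median = 78


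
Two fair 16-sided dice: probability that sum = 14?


Total outcomes = 16×16 = 256
Favorable (sum = 14): 13
P = 13/256 = 0.0508

P = 0.0508


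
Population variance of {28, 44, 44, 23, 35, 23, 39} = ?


Mean = 33.7143
Squared deviations: 32.6531, 105.7959, 105.7959, 114.7959, 1.6531, 114.7959, 27.9388
Sum = 503.4286
Variance = 503.4286/7 = 71.9184

Variance = 71.9184


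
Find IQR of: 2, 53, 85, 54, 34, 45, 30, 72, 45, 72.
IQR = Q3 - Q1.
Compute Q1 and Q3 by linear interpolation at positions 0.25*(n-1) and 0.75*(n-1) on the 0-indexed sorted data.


Sorted: 2, 30, 34, 45, 45, 53, 54, 72, 72, 85
Q1 (25th %ile) = 36.7500
Q3 (75th %ile) = 67.5000
IQR = 67.5000 - 36.7500 = 30.7500

IQR = 30.7500


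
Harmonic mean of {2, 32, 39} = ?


Sum of reciprocals = 1/2 + 1/32 + 1/39 = 0.556891
HM = 3/0.556891 = 5.3871

HM = 5.3871


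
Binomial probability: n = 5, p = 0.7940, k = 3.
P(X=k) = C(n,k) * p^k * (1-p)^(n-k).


C(5,3) = 10
p^3 = 0.500566
(1-p)^2 = 0.042436
P = 10 * 0.500566 * 0.042436 = 0.2124

P(X=3) = 0.2124


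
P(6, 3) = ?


P(6,3) = 6!/3!
= 720/6
= 120

P(6,3) = 120


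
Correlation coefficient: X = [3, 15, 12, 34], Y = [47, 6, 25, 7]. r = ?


Mean X = 16.0000, Mean Y = 21.2500
SD X = 11.291590, SD Y = 16.678954
Cov = -147.750000
r = -147.750000/(11.291590*16.678954) = -0.7845

r = -0.7845


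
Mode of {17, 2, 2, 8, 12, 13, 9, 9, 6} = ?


Frequencies: 2:2, 6:1, 8:1, 9:2, 12:1, 13:1, 17:1
Max frequency = 2
Mode = 2, 9

Mode = 2, 9


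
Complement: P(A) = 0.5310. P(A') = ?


P(not A) = 1 - 0.5310 = 0.4690

P(not A) = 0.4690


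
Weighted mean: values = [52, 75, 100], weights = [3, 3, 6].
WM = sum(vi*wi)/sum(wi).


Numerator = 52*3 + 75*3 + 100*6 = 981
Denominator = 3 + 3 + 6 = 12
WM = 981/12 = 81.7500

WM = 81.7500


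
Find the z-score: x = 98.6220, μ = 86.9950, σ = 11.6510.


z = (98.6220 - 86.9950)/11.6510
= 11.6270/11.6510
= 0.9979

z = 0.9979


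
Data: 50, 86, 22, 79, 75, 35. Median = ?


Sorted: 22, 35, 50, 75, 79, 86
n = 6 (even)
Middle values: 50 and 75
Median = (50+75)/2 = 62.5000

Median = 62.5000


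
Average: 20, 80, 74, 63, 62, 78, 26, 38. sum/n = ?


Sum = 20 + 80 + 74 + 63 + 62 + 78 + 26 + 38 = 441
n = 8
Mean = 441/8 = 55.1250

Mean = 55.1250


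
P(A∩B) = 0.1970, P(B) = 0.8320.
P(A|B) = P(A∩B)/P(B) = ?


P(A|B) = 0.1970/0.8320 = 0.2368

P(A|B) = 0.2368


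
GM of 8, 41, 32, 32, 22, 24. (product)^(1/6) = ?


Product = 8 × 41 × 32 × 32 × 22 × 24 = 177340416
GM = 177340416^(1/6) = 23.7029

GM = 23.7029


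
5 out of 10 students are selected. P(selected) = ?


P = 5/10 = 0.5000

P = 0.5000


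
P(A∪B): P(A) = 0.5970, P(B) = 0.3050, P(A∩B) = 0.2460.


P(A∪B) = 0.5970 + 0.3050 - 0.2460
= 0.9020 - 0.2460
= 0.6560

P(A∪B) = 0.6560


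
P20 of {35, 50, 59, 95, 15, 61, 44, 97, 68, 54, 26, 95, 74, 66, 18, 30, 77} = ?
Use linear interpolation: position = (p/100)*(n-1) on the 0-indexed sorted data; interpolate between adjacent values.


Sorted: 15, 18, 26, 30, 35, 44, 50, 54, 59, 61, 66, 68, 74, 77, 95, 95, 97
n = 17
Index = 20/100 * 16 = 3.2000
Lower = data[3] = 30, Upper = data[4] = 35
P20 = 30 + 0.2000*(5) = 31.0000

P20 = 31.0000


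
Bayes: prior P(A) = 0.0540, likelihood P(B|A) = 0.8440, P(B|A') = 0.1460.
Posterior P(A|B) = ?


P(B) = P(B|A)*P(A) + P(B|A')*P(A')
= 0.8440*0.0540 + 0.1460*0.9460
= 0.045576 + 0.138116 = 0.183692
P(A|B) = 0.045576/0.183692 = 0.2481

P(A|B) = 0.2481


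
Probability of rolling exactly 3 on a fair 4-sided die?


Favorable outcomes (roll = 3): 1
Total outcomes = 4
P = 1/4 = 0.2500

P = 0.2500


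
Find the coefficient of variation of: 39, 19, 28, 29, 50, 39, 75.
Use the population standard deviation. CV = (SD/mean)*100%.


Mean = 39.8571
SD = 17.0414
CV = (17.0414/39.8571)*100 = 42.7561%

CV = 42.7561%


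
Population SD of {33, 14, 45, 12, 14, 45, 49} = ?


Mean = 30.2857
Variance = 236.4898
SD = sqrt(236.4898) = 15.3782

SD = 15.3782


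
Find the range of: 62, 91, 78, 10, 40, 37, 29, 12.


Max = 91, Min = 10
Range = 91 - 10 = 81

Range = 81


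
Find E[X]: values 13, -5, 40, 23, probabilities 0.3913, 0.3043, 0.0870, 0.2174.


E[X] = 13*0.3913 - 5*0.3043 + 40*0.0870 + 23*0.2174
= 5.0869 - 1.5215 + 3.4800 + 5.0002
= 12.0456

E[X] = 12.0456


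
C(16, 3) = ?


C(16,3) = 16!/(3! × 13!)
= 20922789888000/(6 × 6227020800)
= 560

C(16,3) = 560


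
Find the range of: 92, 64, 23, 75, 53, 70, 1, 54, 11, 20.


Max = 92, Min = 1
Range = 92 - 1 = 91

Range = 91


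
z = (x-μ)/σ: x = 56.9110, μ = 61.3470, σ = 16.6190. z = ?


z = (56.9110 - 61.3470)/16.6190
= -4.4360/16.6190
= -0.2669

z = -0.2669


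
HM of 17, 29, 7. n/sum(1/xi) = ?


Sum of reciprocals = 1/17 + 1/29 + 1/7 = 0.236163
HM = 3/0.236163 = 12.7031

HM = 12.7031


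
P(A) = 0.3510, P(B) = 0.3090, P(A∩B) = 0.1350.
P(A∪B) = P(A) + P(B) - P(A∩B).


P(A∪B) = 0.3510 + 0.3090 - 0.1350
= 0.6600 - 0.1350
= 0.5250

P(A∪B) = 0.5250


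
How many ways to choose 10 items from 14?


C(14,10) = 14!/(10! × 4!)
= 87178291200/(3628800 × 24)
= 1001

C(14,10) = 1001


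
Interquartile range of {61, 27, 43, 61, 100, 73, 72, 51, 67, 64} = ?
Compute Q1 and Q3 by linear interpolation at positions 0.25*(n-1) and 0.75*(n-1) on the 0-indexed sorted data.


Sorted: 27, 43, 51, 61, 61, 64, 67, 72, 73, 100
Q1 (25th %ile) = 53.5000
Q3 (75th %ile) = 70.7500
IQR = 70.7500 - 53.5000 = 17.2500

IQR = 17.2500


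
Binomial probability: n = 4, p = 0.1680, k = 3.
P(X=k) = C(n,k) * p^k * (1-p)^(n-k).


C(4,3) = 4
p^3 = 0.004742
(1-p)^1 = 0.832000
P = 4 * 0.004742 * 0.832000 = 0.0158

P(X=3) = 0.0158


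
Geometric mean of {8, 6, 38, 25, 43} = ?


Product = 8 × 6 × 38 × 25 × 43 = 1960800
GM = 1960800^(1/5) = 18.1337

GM = 18.1337


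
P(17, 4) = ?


P(17,4) = 17!/13!
= 355687428096000/6227020800
= 57120

P(17,4) = 57120


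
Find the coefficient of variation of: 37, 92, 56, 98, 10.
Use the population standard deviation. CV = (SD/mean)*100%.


Mean = 58.6000
SD = 33.1759
CV = (33.1759/58.6000)*100 = 56.6142%

CV = 56.6142%


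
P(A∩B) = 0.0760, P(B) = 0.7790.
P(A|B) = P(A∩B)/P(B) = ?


P(A|B) = 0.0760/0.7790 = 0.0976

P(A|B) = 0.0976


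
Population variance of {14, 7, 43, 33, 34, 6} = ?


Mean = 22.8333
Squared deviations: 78.0278, 250.6944, 406.6944, 103.3611, 124.6944, 283.3611
Sum = 1246.8333
Variance = 1246.8333/6 = 207.8056

Variance = 207.8056


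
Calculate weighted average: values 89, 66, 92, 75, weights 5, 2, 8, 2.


Numerator = 89*5 + 66*2 + 92*8 + 75*2 = 1463
Denominator = 5 + 2 + 8 + 2 = 17
WM = 1463/17 = 86.0588

WM = 86.0588


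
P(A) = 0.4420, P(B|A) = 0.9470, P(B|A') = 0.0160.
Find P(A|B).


P(B) = P(B|A)*P(A) + P(B|A')*P(A')
= 0.9470*0.4420 + 0.0160*0.5580
= 0.418574 + 0.008928 = 0.427502
P(A|B) = 0.418574/0.427502 = 0.9791

P(A|B) = 0.9791


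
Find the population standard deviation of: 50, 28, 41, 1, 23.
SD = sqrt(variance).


Mean = 28.6000
Variance = 281.0400
SD = sqrt(281.0400) = 16.7642

SD = 16.7642
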